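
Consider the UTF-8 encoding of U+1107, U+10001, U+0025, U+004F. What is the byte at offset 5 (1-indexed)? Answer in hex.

0x90

1-indexed offset 5 is 0-indexed offset 4.
U+1107 → 3-byte form E1 84 87 at offsets 0–2.
U+10001 → 4-byte form F0 90 80 81 at offsets 3–6.
Offset 4 falls in char 2's range; it's byte 2 of F0 90 80 81 = 0x90.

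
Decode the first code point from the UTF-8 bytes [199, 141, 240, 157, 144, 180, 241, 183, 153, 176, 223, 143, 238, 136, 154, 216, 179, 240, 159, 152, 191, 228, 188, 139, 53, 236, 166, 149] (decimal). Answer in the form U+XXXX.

Offset 0: leading byte 0xC7 = 11000111 → 2-byte char #1 = C7 8D.
Leading byte 0xC7 = 11000111 matches 110xxxxx → 2-byte sequence.
Byte 1: 0xC7 = 11000111, payload 00111 (5 bits).
Byte 2: 0x8D = 10001101 (10xxxxxx ✓), payload 001101.
Concatenate: 00111001101 = 0x1CD (11 bits → U+01CD).

U+01CD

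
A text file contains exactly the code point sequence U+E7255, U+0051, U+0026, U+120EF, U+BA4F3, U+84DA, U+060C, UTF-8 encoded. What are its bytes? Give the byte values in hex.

F3 A7 89 95 51 26 F0 92 83 AF F2 BA 93 B3 E8 93 9A D8 8C

U+E7255: 4-byte form → F3 A7 89 95.
U+0051: 1-byte form → 51.
U+0026: 1-byte form → 26.
U+120EF: 4-byte form → F0 92 83 AF.
U+BA4F3: 4-byte form → F2 BA 93 B3.
U+84DA: 3-byte form → E8 93 9A.
U+060C: 2-byte form → D8 8C.
Concatenated (19 bytes): F3 A7 89 95 51 26 F0 92 83 AF F2 BA 93 B3 E8 93 9A D8 8C.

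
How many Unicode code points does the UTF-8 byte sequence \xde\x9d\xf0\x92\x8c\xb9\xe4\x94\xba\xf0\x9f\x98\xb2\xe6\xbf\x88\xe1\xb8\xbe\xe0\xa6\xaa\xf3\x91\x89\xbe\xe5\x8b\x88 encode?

Byte at offset 0: 0xDE = 11011110 → 2-byte char (#1). Advance 2.
Byte at offset 2: 0xF0 = 11110000 → 4-byte char (#2). Advance 4.
Byte at offset 6: 0xE4 = 11100100 → 3-byte char (#3). Advance 3.
Byte at offset 9: 0xF0 = 11110000 → 4-byte char (#4). Advance 4.
Byte at offset 13: 0xE6 = 11100110 → 3-byte char (#5). Advance 3.
Byte at offset 16: 0xE1 = 11100001 → 3-byte char (#6). Advance 3.
Byte at offset 19: 0xE0 = 11100000 → 3-byte char (#7). Advance 3.
Byte at offset 22: 0xF3 = 11110011 → 4-byte char (#8). Advance 4.
Byte at offset 26: 0xE5 = 11100101 → 3-byte char (#9). Advance 3.
Reached end at offset 29 after 9 code points.

9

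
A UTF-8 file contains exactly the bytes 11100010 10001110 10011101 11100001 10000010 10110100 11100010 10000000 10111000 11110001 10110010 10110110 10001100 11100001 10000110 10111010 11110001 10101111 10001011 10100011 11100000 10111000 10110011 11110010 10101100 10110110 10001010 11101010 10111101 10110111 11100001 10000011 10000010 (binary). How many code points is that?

10

Byte at offset 0: 0xE2 = 11100010 → 3-byte char (#1). Advance 3.
Byte at offset 3: 0xE1 = 11100001 → 3-byte char (#2). Advance 3.
Byte at offset 6: 0xE2 = 11100010 → 3-byte char (#3). Advance 3.
Byte at offset 9: 0xF1 = 11110001 → 4-byte char (#4). Advance 4.
Byte at offset 13: 0xE1 = 11100001 → 3-byte char (#5). Advance 3.
Byte at offset 16: 0xF1 = 11110001 → 4-byte char (#6). Advance 4.
Byte at offset 20: 0xE0 = 11100000 → 3-byte char (#7). Advance 3.
Byte at offset 23: 0xF2 = 11110010 → 4-byte char (#8). Advance 4.
Byte at offset 27: 0xEA = 11101010 → 3-byte char (#9). Advance 3.
Byte at offset 30: 0xE1 = 11100001 → 3-byte char (#10). Advance 3.
Reached end at offset 33 after 10 code points.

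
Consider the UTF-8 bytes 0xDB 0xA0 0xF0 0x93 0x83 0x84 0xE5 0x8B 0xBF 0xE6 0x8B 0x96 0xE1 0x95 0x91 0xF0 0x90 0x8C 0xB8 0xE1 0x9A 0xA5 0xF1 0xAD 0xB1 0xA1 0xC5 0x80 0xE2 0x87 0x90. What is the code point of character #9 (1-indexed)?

Offset 0: leading byte 0xDB = 11011011 → 2-byte char #1 = DB A0.
Offset 2: leading byte 0xF0 = 11110000 → 4-byte char #2 = F0 93 83 84.
Offset 6: leading byte 0xE5 = 11100101 → 3-byte char #3 = E5 8B BF.
Offset 9: leading byte 0xE6 = 11100110 → 3-byte char #4 = E6 8B 96.
Offset 12: leading byte 0xE1 = 11100001 → 3-byte char #5 = E1 95 91.
Offset 15: leading byte 0xF0 = 11110000 → 4-byte char #6 = F0 90 8C B8.
Offset 19: leading byte 0xE1 = 11100001 → 3-byte char #7 = E1 9A A5.
Offset 22: leading byte 0xF1 = 11110001 → 4-byte char #8 = F1 AD B1 A1.
Offset 26: leading byte 0xC5 = 11000101 → 2-byte char #9 = C5 80.
Leading byte 0xC5 = 11000101 matches 110xxxxx → 2-byte sequence.
Byte 1: 0xC5 = 11000101, payload 00101 (5 bits).
Byte 2: 0x80 = 10000000 (10xxxxxx ✓), payload 000000.
Concatenate: 00101000000 = 0x140 (11 bits → U+0140).

U+0140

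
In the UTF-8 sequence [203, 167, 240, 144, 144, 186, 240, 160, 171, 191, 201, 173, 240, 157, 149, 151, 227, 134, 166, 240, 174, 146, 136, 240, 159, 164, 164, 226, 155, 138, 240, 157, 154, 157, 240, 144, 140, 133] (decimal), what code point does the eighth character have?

Offset 0: leading byte 0xCB = 11001011 → 2-byte char #1 = CB A7.
Offset 2: leading byte 0xF0 = 11110000 → 4-byte char #2 = F0 90 90 BA.
Offset 6: leading byte 0xF0 = 11110000 → 4-byte char #3 = F0 A0 AB BF.
Offset 10: leading byte 0xC9 = 11001001 → 2-byte char #4 = C9 AD.
Offset 12: leading byte 0xF0 = 11110000 → 4-byte char #5 = F0 9D 95 97.
Offset 16: leading byte 0xE3 = 11100011 → 3-byte char #6 = E3 86 A6.
Offset 19: leading byte 0xF0 = 11110000 → 4-byte char #7 = F0 AE 92 88.
Offset 23: leading byte 0xF0 = 11110000 → 4-byte char #8 = F0 9F A4 A4.
Leading byte 0xF0 = 11110000 matches 11110xxx → 4-byte sequence.
Byte 1: 0xF0 = 11110000, payload 000 (3 bits).
Byte 2: 0x9F = 10011111 (10xxxxxx ✓), payload 011111.
Byte 3: 0xA4 = 10100100 (10xxxxxx ✓), payload 100100.
Byte 4: 0xA4 = 10100100 (10xxxxxx ✓), payload 100100.
Concatenate: 000011111100100100100 = 0x1F924 (21 bits → U+1F924).

U+1F924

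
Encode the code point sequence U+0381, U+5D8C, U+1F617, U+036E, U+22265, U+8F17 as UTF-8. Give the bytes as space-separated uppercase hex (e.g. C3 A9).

U+0381: 2-byte form → CE 81.
U+5D8C: 3-byte form → E5 B6 8C.
U+1F617: 4-byte form → F0 9F 98 97.
U+036E: 2-byte form → CD AE.
U+22265: 4-byte form → F0 A2 89 A5.
U+8F17: 3-byte form → E8 BC 97.
Concatenated (18 bytes): CE 81 E5 B6 8C F0 9F 98 97 CD AE F0 A2 89 A5 E8 BC 97.

CE 81 E5 B6 8C F0 9F 98 97 CD AE F0 A2 89 A5 E8 BC 97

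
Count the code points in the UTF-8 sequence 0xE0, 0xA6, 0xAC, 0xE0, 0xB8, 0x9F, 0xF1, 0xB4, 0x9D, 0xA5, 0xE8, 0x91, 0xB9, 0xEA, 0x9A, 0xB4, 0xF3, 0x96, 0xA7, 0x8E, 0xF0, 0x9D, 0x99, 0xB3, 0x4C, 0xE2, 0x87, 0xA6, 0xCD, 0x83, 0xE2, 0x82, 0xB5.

Byte at offset 0: 0xE0 = 11100000 → 3-byte char (#1). Advance 3.
Byte at offset 3: 0xE0 = 11100000 → 3-byte char (#2). Advance 3.
Byte at offset 6: 0xF1 = 11110001 → 4-byte char (#3). Advance 4.
Byte at offset 10: 0xE8 = 11101000 → 3-byte char (#4). Advance 3.
Byte at offset 13: 0xEA = 11101010 → 3-byte char (#5). Advance 3.
Byte at offset 16: 0xF3 = 11110011 → 4-byte char (#6). Advance 4.
Byte at offset 20: 0xF0 = 11110000 → 4-byte char (#7). Advance 4.
Byte at offset 24: 0x4C = 01001100 → 1-byte char (#8). Advance 1.
Byte at offset 25: 0xE2 = 11100010 → 3-byte char (#9). Advance 3.
Byte at offset 28: 0xCD = 11001101 → 2-byte char (#10). Advance 2.
Byte at offset 30: 0xE2 = 11100010 → 3-byte char (#11). Advance 3.
Reached end at offset 33 after 11 code points.

11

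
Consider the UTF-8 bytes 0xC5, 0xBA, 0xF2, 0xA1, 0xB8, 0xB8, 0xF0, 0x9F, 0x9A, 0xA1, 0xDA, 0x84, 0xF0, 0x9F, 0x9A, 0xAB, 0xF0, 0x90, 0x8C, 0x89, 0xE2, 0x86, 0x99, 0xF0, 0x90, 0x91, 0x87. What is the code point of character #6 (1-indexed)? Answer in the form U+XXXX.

U+10309

Offset 0: leading byte 0xC5 = 11000101 → 2-byte char #1 = C5 BA.
Offset 2: leading byte 0xF2 = 11110010 → 4-byte char #2 = F2 A1 B8 B8.
Offset 6: leading byte 0xF0 = 11110000 → 4-byte char #3 = F0 9F 9A A1.
Offset 10: leading byte 0xDA = 11011010 → 2-byte char #4 = DA 84.
Offset 12: leading byte 0xF0 = 11110000 → 4-byte char #5 = F0 9F 9A AB.
Offset 16: leading byte 0xF0 = 11110000 → 4-byte char #6 = F0 90 8C 89.
Leading byte 0xF0 = 11110000 matches 11110xxx → 4-byte sequence.
Byte 1: 0xF0 = 11110000, payload 000 (3 bits).
Byte 2: 0x90 = 10010000 (10xxxxxx ✓), payload 010000.
Byte 3: 0x8C = 10001100 (10xxxxxx ✓), payload 001100.
Byte 4: 0x89 = 10001001 (10xxxxxx ✓), payload 001001.
Concatenate: 000010000001100001001 = 0x10309 (21 bits → U+10309).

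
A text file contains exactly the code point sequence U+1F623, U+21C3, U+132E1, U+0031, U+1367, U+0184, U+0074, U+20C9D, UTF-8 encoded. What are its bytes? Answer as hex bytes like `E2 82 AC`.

U+1F623: 4-byte form → F0 9F 98 A3.
U+21C3: 3-byte form → E2 87 83.
U+132E1: 4-byte form → F0 93 8B A1.
U+0031: 1-byte form → 31.
U+1367: 3-byte form → E1 8D A7.
U+0184: 2-byte form → C6 84.
U+0074: 1-byte form → 74.
U+20C9D: 4-byte form → F0 A0 B2 9D.
Concatenated (22 bytes): F0 9F 98 A3 E2 87 83 F0 93 8B A1 31 E1 8D A7 C6 84 74 F0 A0 B2 9D.

F0 9F 98 A3 E2 87 83 F0 93 8B A1 31 E1 8D A7 C6 84 74 F0 A0 B2 9D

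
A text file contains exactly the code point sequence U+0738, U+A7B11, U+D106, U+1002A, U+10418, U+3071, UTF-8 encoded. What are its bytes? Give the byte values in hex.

DC B8 F2 A7 AC 91 ED 84 86 F0 90 80 AA F0 90 90 98 E3 81 B1

U+0738: 2-byte form → DC B8.
U+A7B11: 4-byte form → F2 A7 AC 91.
U+D106: 3-byte form → ED 84 86.
U+1002A: 4-byte form → F0 90 80 AA.
U+10418: 4-byte form → F0 90 90 98.
U+3071: 3-byte form → E3 81 B1.
Concatenated (20 bytes): DC B8 F2 A7 AC 91 ED 84 86 F0 90 80 AA F0 90 90 98 E3 81 B1.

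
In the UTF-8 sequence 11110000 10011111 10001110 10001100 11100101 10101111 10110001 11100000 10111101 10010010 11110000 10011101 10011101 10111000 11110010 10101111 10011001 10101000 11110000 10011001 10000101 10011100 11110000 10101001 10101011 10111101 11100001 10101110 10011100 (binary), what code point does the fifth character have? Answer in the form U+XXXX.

Offset 0: leading byte 0xF0 = 11110000 → 4-byte char #1 = F0 9F 8E 8C.
Offset 4: leading byte 0xE5 = 11100101 → 3-byte char #2 = E5 AF B1.
Offset 7: leading byte 0xE0 = 11100000 → 3-byte char #3 = E0 BD 92.
Offset 10: leading byte 0xF0 = 11110000 → 4-byte char #4 = F0 9D 9D B8.
Offset 14: leading byte 0xF2 = 11110010 → 4-byte char #5 = F2 AF 99 A8.
Leading byte 0xF2 = 11110010 matches 11110xxx → 4-byte sequence.
Byte 1: 0xF2 = 11110010, payload 010 (3 bits).
Byte 2: 0xAF = 10101111 (10xxxxxx ✓), payload 101111.
Byte 3: 0x99 = 10011001 (10xxxxxx ✓), payload 011001.
Byte 4: 0xA8 = 10101000 (10xxxxxx ✓), payload 101000.
Concatenate: 010101111011001101000 = 0xAF668 (21 bits → U+AF668).

U+AF668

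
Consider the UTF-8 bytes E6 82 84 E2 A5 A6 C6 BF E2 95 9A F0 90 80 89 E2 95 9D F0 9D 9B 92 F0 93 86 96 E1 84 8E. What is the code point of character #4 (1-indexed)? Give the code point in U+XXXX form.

U+255A

Offset 0: leading byte 0xE6 = 11100110 → 3-byte char #1 = E6 82 84.
Offset 3: leading byte 0xE2 = 11100010 → 3-byte char #2 = E2 A5 A6.
Offset 6: leading byte 0xC6 = 11000110 → 2-byte char #3 = C6 BF.
Offset 8: leading byte 0xE2 = 11100010 → 3-byte char #4 = E2 95 9A.
Leading byte 0xE2 = 11100010 matches 1110xxxx → 3-byte sequence.
Byte 1: 0xE2 = 11100010, payload 0010 (4 bits).
Byte 2: 0x95 = 10010101 (10xxxxxx ✓), payload 010101.
Byte 3: 0x9A = 10011010 (10xxxxxx ✓), payload 011010.
Concatenate: 0010010101011010 = 0x255A (16 bits → U+255A).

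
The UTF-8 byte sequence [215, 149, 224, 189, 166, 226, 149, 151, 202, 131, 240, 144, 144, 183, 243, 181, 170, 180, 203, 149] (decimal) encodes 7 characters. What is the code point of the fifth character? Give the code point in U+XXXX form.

Offset 0: leading byte 0xD7 = 11010111 → 2-byte char #1 = D7 95.
Offset 2: leading byte 0xE0 = 11100000 → 3-byte char #2 = E0 BD A6.
Offset 5: leading byte 0xE2 = 11100010 → 3-byte char #3 = E2 95 97.
Offset 8: leading byte 0xCA = 11001010 → 2-byte char #4 = CA 83.
Offset 10: leading byte 0xF0 = 11110000 → 4-byte char #5 = F0 90 90 B7.
Leading byte 0xF0 = 11110000 matches 11110xxx → 4-byte sequence.
Byte 1: 0xF0 = 11110000, payload 000 (3 bits).
Byte 2: 0x90 = 10010000 (10xxxxxx ✓), payload 010000.
Byte 3: 0x90 = 10010000 (10xxxxxx ✓), payload 010000.
Byte 4: 0xB7 = 10110111 (10xxxxxx ✓), payload 110111.
Concatenate: 000010000010000110111 = 0x10437 (21 bits → U+10437).

U+10437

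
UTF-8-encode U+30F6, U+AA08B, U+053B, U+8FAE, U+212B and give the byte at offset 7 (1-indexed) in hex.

0x8B

1-indexed offset 7 is 0-indexed offset 6.
U+30F6 → 3-byte form E3 83 B6 at offsets 0–2.
U+AA08B → 4-byte form F2 AA 82 8B at offsets 3–6.
Offset 6 falls in char 2's range; it's byte 4 of F2 AA 82 8B = 0x8B.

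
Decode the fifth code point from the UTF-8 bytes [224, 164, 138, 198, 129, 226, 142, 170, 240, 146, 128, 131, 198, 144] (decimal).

U+0190

Offset 0: leading byte 0xE0 = 11100000 → 3-byte char #1 = E0 A4 8A.
Offset 3: leading byte 0xC6 = 11000110 → 2-byte char #2 = C6 81.
Offset 5: leading byte 0xE2 = 11100010 → 3-byte char #3 = E2 8E AA.
Offset 8: leading byte 0xF0 = 11110000 → 4-byte char #4 = F0 92 80 83.
Offset 12: leading byte 0xC6 = 11000110 → 2-byte char #5 = C6 90.
Leading byte 0xC6 = 11000110 matches 110xxxxx → 2-byte sequence.
Byte 1: 0xC6 = 11000110, payload 00110 (5 bits).
Byte 2: 0x90 = 10010000 (10xxxxxx ✓), payload 010000.
Concatenate: 00110010000 = 0x190 (11 bits → U+0190).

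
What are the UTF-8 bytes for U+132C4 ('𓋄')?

U+132C4 = 0x132C4 = 78532 decimal. In range U+10000–U+10FFFF → 4-byte form: 11110xxx 10xxxxxx 10xxxxxx 10xxxxxx.
Binary (21 bits): 000010011001011000100.
Split 3+6+6+6: 000 | 010011 | 001011 | 000100.
Byte 1: 11110000 = 0xF0.
Byte 2: 10010011 = 0x93.
Byte 3: 10001011 = 0x8B.
Byte 4: 10000100 = 0x84.

F0 93 8B 84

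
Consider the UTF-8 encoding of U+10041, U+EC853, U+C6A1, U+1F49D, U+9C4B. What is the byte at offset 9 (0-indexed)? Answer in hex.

0x9A

U+10041 → 4-byte form F0 90 81 81 at offsets 0–3.
U+EC853 → 4-byte form F3 AC A1 93 at offsets 4–7.
U+C6A1 → 3-byte form EC 9A A1 at offsets 8–10.
Offset 9 falls in char 3's range; it's byte 2 of EC 9A A1 = 0x9A.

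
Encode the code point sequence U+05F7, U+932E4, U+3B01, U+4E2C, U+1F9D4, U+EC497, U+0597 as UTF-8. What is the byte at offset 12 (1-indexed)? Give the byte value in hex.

0xAC

1-indexed offset 12 is 0-indexed offset 11.
U+05F7 → 2-byte form D7 B7 at offsets 0–1.
U+932E4 → 4-byte form F2 93 8B A4 at offsets 2–5.
U+3B01 → 3-byte form E3 AC 81 at offsets 6–8.
U+4E2C → 3-byte form E4 B8 AC at offsets 9–11.
Offset 11 falls in char 4's range; it's byte 3 of E4 B8 AC = 0xAC.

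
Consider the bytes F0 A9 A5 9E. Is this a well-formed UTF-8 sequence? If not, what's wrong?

Leading byte 0xF0 = 11110000 → 4-byte form.
Continuation bytes 0xA9=10101001, 0xA5=10100101, 0x9E=10011110 all match 10xxxxxx.
Decoded value 0x2995E is ≥ 0x10000 (shortest form) and not a surrogate.

valid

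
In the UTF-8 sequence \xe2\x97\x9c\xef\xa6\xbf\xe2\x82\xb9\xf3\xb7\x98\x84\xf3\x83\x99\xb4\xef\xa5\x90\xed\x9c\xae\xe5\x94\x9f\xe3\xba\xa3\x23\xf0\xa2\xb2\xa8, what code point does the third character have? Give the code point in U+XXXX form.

Offset 0: leading byte 0xE2 = 11100010 → 3-byte char #1 = E2 97 9C.
Offset 3: leading byte 0xEF = 11101111 → 3-byte char #2 = EF A6 BF.
Offset 6: leading byte 0xE2 = 11100010 → 3-byte char #3 = E2 82 B9.
Leading byte 0xE2 = 11100010 matches 1110xxxx → 3-byte sequence.
Byte 1: 0xE2 = 11100010, payload 0010 (4 bits).
Byte 2: 0x82 = 10000010 (10xxxxxx ✓), payload 000010.
Byte 3: 0xB9 = 10111001 (10xxxxxx ✓), payload 111001.
Concatenate: 0010000010111001 = 0x20B9 (16 bits → U+20B9).

U+20B9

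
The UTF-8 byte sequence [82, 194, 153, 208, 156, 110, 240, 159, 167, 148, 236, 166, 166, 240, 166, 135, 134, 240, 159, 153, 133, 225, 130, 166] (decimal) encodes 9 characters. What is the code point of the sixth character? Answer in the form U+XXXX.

U+C9A6

Offset 0: leading byte 0x52 = 01010010 → 1-byte char #1 = 52.
Offset 1: leading byte 0xC2 = 11000010 → 2-byte char #2 = C2 99.
Offset 3: leading byte 0xD0 = 11010000 → 2-byte char #3 = D0 9C.
Offset 5: leading byte 0x6E = 01101110 → 1-byte char #4 = 6E.
Offset 6: leading byte 0xF0 = 11110000 → 4-byte char #5 = F0 9F A7 94.
Offset 10: leading byte 0xEC = 11101100 → 3-byte char #6 = EC A6 A6.
Leading byte 0xEC = 11101100 matches 1110xxxx → 3-byte sequence.
Byte 1: 0xEC = 11101100, payload 1100 (4 bits).
Byte 2: 0xA6 = 10100110 (10xxxxxx ✓), payload 100110.
Byte 3: 0xA6 = 10100110 (10xxxxxx ✓), payload 100110.
Concatenate: 1100100110100110 = 0xC9A6 (16 bits → U+C9A6).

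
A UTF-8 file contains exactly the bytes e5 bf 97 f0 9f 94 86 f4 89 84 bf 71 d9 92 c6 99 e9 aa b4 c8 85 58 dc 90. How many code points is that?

10

Byte at offset 0: 0xE5 = 11100101 → 3-byte char (#1). Advance 3.
Byte at offset 3: 0xF0 = 11110000 → 4-byte char (#2). Advance 4.
Byte at offset 7: 0xF4 = 11110100 → 4-byte char (#3). Advance 4.
Byte at offset 11: 0x71 = 01110001 → 1-byte char (#4). Advance 1.
Byte at offset 12: 0xD9 = 11011001 → 2-byte char (#5). Advance 2.
Byte at offset 14: 0xC6 = 11000110 → 2-byte char (#6). Advance 2.
Byte at offset 16: 0xE9 = 11101001 → 3-byte char (#7). Advance 3.
Byte at offset 19: 0xC8 = 11001000 → 2-byte char (#8). Advance 2.
Byte at offset 21: 0x58 = 01011000 → 1-byte char (#9). Advance 1.
Byte at offset 22: 0xDC = 11011100 → 2-byte char (#10). Advance 2.
Reached end at offset 24 after 10 code points.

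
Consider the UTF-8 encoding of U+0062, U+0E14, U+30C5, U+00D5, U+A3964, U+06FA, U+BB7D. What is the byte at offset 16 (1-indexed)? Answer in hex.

1-indexed offset 16 is 0-indexed offset 15.
U+0062 → 1-byte form 62 at offsets 0–0.
U+0E14 → 3-byte form E0 B8 94 at offsets 1–3.
U+30C5 → 3-byte form E3 83 85 at offsets 4–6.
U+00D5 → 2-byte form C3 95 at offsets 7–8.
U+A3964 → 4-byte form F2 A3 A5 A4 at offsets 9–12.
U+06FA → 2-byte form DB BA at offsets 13–14.
U+BB7D → 3-byte form EB AD BD at offsets 15–17.
Offset 15 falls in char 7's range; it's byte 1 of EB AD BD = 0xEB.

0xEB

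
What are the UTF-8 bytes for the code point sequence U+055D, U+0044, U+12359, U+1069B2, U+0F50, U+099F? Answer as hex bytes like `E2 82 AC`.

D5 9D 44 F0 92 8D 99 F4 86 A6 B2 E0 BD 90 E0 A6 9F

U+055D: 2-byte form → D5 9D.
U+0044: 1-byte form → 44.
U+12359: 4-byte form → F0 92 8D 99.
U+1069B2: 4-byte form → F4 86 A6 B2.
U+0F50: 3-byte form → E0 BD 90.
U+099F: 3-byte form → E0 A6 9F.
Concatenated (17 bytes): D5 9D 44 F0 92 8D 99 F4 86 A6 B2 E0 BD 90 E0 A6 9F.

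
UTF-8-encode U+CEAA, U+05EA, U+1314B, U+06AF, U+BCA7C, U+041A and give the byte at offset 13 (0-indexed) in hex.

0xA9

U+CEAA → 3-byte form EC BA AA at offsets 0–2.
U+05EA → 2-byte form D7 AA at offsets 3–4.
U+1314B → 4-byte form F0 93 85 8B at offsets 5–8.
U+06AF → 2-byte form DA AF at offsets 9–10.
U+BCA7C → 4-byte form F2 BC A9 BC at offsets 11–14.
Offset 13 falls in char 5's range; it's byte 3 of F2 BC A9 BC = 0xA9.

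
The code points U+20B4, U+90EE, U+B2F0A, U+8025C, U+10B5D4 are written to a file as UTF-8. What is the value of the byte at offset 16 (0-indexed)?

0x97

U+20B4 → 3-byte form E2 82 B4 at offsets 0–2.
U+90EE → 3-byte form E9 83 AE at offsets 3–5.
U+B2F0A → 4-byte form F2 B2 BC 8A at offsets 6–9.
U+8025C → 4-byte form F2 80 89 9C at offsets 10–13.
U+10B5D4 → 4-byte form F4 8B 97 94 at offsets 14–17.
Offset 16 falls in char 5's range; it's byte 3 of F4 8B 97 94 = 0x97.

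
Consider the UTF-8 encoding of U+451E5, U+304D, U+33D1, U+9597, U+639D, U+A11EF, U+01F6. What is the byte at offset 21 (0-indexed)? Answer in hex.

0xB6

U+451E5 → 4-byte form F1 85 87 A5 at offsets 0–3.
U+304D → 3-byte form E3 81 8D at offsets 4–6.
U+33D1 → 3-byte form E3 8F 91 at offsets 7–9.
U+9597 → 3-byte form E9 96 97 at offsets 10–12.
U+639D → 3-byte form E6 8E 9D at offsets 13–15.
U+A11EF → 4-byte form F2 A1 87 AF at offsets 16–19.
U+01F6 → 2-byte form C7 B6 at offsets 20–21.
Offset 21 falls in char 7's range; it's byte 2 of C7 B6 = 0xB6.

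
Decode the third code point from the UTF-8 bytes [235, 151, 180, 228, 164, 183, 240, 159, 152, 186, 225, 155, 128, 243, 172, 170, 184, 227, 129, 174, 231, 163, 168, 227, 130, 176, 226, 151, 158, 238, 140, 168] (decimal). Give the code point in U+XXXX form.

U+1F63A

Offset 0: leading byte 0xEB = 11101011 → 3-byte char #1 = EB 97 B4.
Offset 3: leading byte 0xE4 = 11100100 → 3-byte char #2 = E4 A4 B7.
Offset 6: leading byte 0xF0 = 11110000 → 4-byte char #3 = F0 9F 98 BA.
Leading byte 0xF0 = 11110000 matches 11110xxx → 4-byte sequence.
Byte 1: 0xF0 = 11110000, payload 000 (3 bits).
Byte 2: 0x9F = 10011111 (10xxxxxx ✓), payload 011111.
Byte 3: 0x98 = 10011000 (10xxxxxx ✓), payload 011000.
Byte 4: 0xBA = 10111010 (10xxxxxx ✓), payload 111010.
Concatenate: 000011111011000111010 = 0x1F63A (21 bits → U+1F63A).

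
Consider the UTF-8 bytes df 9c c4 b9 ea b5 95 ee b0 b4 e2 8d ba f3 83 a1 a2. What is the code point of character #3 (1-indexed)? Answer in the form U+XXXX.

U+AD55

Offset 0: leading byte 0xDF = 11011111 → 2-byte char #1 = DF 9C.
Offset 2: leading byte 0xC4 = 11000100 → 2-byte char #2 = C4 B9.
Offset 4: leading byte 0xEA = 11101010 → 3-byte char #3 = EA B5 95.
Leading byte 0xEA = 11101010 matches 1110xxxx → 3-byte sequence.
Byte 1: 0xEA = 11101010, payload 1010 (4 bits).
Byte 2: 0xB5 = 10110101 (10xxxxxx ✓), payload 110101.
Byte 3: 0x95 = 10010101 (10xxxxxx ✓), payload 010101.
Concatenate: 1010110101010101 = 0xAD55 (16 bits → U+AD55).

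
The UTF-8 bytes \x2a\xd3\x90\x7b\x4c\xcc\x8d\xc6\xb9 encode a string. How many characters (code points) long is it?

Byte at offset 0: 0x2A = 00101010 → 1-byte char (#1). Advance 1.
Byte at offset 1: 0xD3 = 11010011 → 2-byte char (#2). Advance 2.
Byte at offset 3: 0x7B = 01111011 → 1-byte char (#3). Advance 1.
Byte at offset 4: 0x4C = 01001100 → 1-byte char (#4). Advance 1.
Byte at offset 5: 0xCC = 11001100 → 2-byte char (#5). Advance 2.
Byte at offset 7: 0xC6 = 11000110 → 2-byte char (#6). Advance 2.
Reached end at offset 9 after 6 code points.

6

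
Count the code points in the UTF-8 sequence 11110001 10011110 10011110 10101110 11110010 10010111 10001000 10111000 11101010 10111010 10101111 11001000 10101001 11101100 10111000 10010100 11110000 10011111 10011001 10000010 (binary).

Byte at offset 0: 0xF1 = 11110001 → 4-byte char (#1). Advance 4.
Byte at offset 4: 0xF2 = 11110010 → 4-byte char (#2). Advance 4.
Byte at offset 8: 0xEA = 11101010 → 3-byte char (#3). Advance 3.
Byte at offset 11: 0xC8 = 11001000 → 2-byte char (#4). Advance 2.
Byte at offset 13: 0xEC = 11101100 → 3-byte char (#5). Advance 3.
Byte at offset 16: 0xF0 = 11110000 → 4-byte char (#6). Advance 4.
Reached end at offset 20 after 6 code points.

6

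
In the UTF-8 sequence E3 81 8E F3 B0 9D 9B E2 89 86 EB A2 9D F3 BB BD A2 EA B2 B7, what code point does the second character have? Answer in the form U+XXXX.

U+F075B

Offset 0: leading byte 0xE3 = 11100011 → 3-byte char #1 = E3 81 8E.
Offset 3: leading byte 0xF3 = 11110011 → 4-byte char #2 = F3 B0 9D 9B.
Leading byte 0xF3 = 11110011 matches 11110xxx → 4-byte sequence.
Byte 1: 0xF3 = 11110011, payload 011 (3 bits).
Byte 2: 0xB0 = 10110000 (10xxxxxx ✓), payload 110000.
Byte 3: 0x9D = 10011101 (10xxxxxx ✓), payload 011101.
Byte 4: 0x9B = 10011011 (10xxxxxx ✓), payload 011011.
Concatenate: 011110000011101011011 = 0xF075B (21 bits → U+F075B).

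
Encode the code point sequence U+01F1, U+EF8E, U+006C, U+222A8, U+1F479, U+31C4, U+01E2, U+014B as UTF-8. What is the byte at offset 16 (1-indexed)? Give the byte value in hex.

0x87

1-indexed offset 16 is 0-indexed offset 15.
U+01F1 → 2-byte form C7 B1 at offsets 0–1.
U+EF8E → 3-byte form EE BE 8E at offsets 2–4.
U+006C → 1-byte form 6C at offsets 5–5.
U+222A8 → 4-byte form F0 A2 8A A8 at offsets 6–9.
U+1F479 → 4-byte form F0 9F 91 B9 at offsets 10–13.
U+31C4 → 3-byte form E3 87 84 at offsets 14–16.
Offset 15 falls in char 6's range; it's byte 2 of E3 87 84 = 0x87.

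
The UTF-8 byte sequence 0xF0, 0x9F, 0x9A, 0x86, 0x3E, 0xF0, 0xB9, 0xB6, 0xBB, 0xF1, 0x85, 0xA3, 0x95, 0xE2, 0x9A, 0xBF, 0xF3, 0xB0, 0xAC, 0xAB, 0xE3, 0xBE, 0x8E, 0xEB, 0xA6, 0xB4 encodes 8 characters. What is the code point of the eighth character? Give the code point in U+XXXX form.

U+B9B4

Offset 0: leading byte 0xF0 = 11110000 → 4-byte char #1 = F0 9F 9A 86.
Offset 4: leading byte 0x3E = 00111110 → 1-byte char #2 = 3E.
Offset 5: leading byte 0xF0 = 11110000 → 4-byte char #3 = F0 B9 B6 BB.
Offset 9: leading byte 0xF1 = 11110001 → 4-byte char #4 = F1 85 A3 95.
Offset 13: leading byte 0xE2 = 11100010 → 3-byte char #5 = E2 9A BF.
Offset 16: leading byte 0xF3 = 11110011 → 4-byte char #6 = F3 B0 AC AB.
Offset 20: leading byte 0xE3 = 11100011 → 3-byte char #7 = E3 BE 8E.
Offset 23: leading byte 0xEB = 11101011 → 3-byte char #8 = EB A6 B4.
Leading byte 0xEB = 11101011 matches 1110xxxx → 3-byte sequence.
Byte 1: 0xEB = 11101011, payload 1011 (4 bits).
Byte 2: 0xA6 = 10100110 (10xxxxxx ✓), payload 100110.
Byte 3: 0xB4 = 10110100 (10xxxxxx ✓), payload 110100.
Concatenate: 1011100110110100 = 0xB9B4 (16 bits → U+B9B4).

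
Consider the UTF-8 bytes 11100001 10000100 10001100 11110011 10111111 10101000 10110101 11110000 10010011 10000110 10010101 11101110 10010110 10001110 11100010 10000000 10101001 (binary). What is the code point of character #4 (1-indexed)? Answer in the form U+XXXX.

U+E58E

Offset 0: leading byte 0xE1 = 11100001 → 3-byte char #1 = E1 84 8C.
Offset 3: leading byte 0xF3 = 11110011 → 4-byte char #2 = F3 BF A8 B5.
Offset 7: leading byte 0xF0 = 11110000 → 4-byte char #3 = F0 93 86 95.
Offset 11: leading byte 0xEE = 11101110 → 3-byte char #4 = EE 96 8E.
Leading byte 0xEE = 11101110 matches 1110xxxx → 3-byte sequence.
Byte 1: 0xEE = 11101110, payload 1110 (4 bits).
Byte 2: 0x96 = 10010110 (10xxxxxx ✓), payload 010110.
Byte 3: 0x8E = 10001110 (10xxxxxx ✓), payload 001110.
Concatenate: 1110010110001110 = 0xE58E (16 bits → U+E58E).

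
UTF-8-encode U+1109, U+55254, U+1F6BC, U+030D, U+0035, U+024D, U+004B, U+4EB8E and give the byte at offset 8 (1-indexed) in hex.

1-indexed offset 8 is 0-indexed offset 7.
U+1109 → 3-byte form E1 84 89 at offsets 0–2.
U+55254 → 4-byte form F1 95 89 94 at offsets 3–6.
U+1F6BC → 4-byte form F0 9F 9A BC at offsets 7–10.
Offset 7 falls in char 3's range; it's byte 1 of F0 9F 9A BC = 0xF0.

0xF0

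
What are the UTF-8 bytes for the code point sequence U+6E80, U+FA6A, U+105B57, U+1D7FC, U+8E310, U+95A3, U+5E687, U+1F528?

E6 BA 80 EF A9 AA F4 85 AD 97 F0 9D 9F BC F2 8E 8C 90 E9 96 A3 F1 9E 9A 87 F0 9F 94 A8

U+6E80: 3-byte form → E6 BA 80.
U+FA6A: 3-byte form → EF A9 AA.
U+105B57: 4-byte form → F4 85 AD 97.
U+1D7FC: 4-byte form → F0 9D 9F BC.
U+8E310: 4-byte form → F2 8E 8C 90.
U+95A3: 3-byte form → E9 96 A3.
U+5E687: 4-byte form → F1 9E 9A 87.
U+1F528: 4-byte form → F0 9F 94 A8.
Concatenated (29 bytes): E6 BA 80 EF A9 AA F4 85 AD 97 F0 9D 9F BC F2 8E 8C 90 E9 96 A3 F1 9E 9A 87 F0 9F 94 A8.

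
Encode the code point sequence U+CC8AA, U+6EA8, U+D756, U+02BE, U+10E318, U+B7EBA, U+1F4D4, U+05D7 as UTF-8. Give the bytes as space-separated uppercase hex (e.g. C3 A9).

F3 8C A2 AA E6 BA A8 ED 9D 96 CA BE F4 8E 8C 98 F2 B7 BA BA F0 9F 93 94 D7 97

U+CC8AA: 4-byte form → F3 8C A2 AA.
U+6EA8: 3-byte form → E6 BA A8.
U+D756: 3-byte form → ED 9D 96.
U+02BE: 2-byte form → CA BE.
U+10E318: 4-byte form → F4 8E 8C 98.
U+B7EBA: 4-byte form → F2 B7 BA BA.
U+1F4D4: 4-byte form → F0 9F 93 94.
U+05D7: 2-byte form → D7 97.
Concatenated (26 bytes): F3 8C A2 AA E6 BA A8 ED 9D 96 CA BE F4 8E 8C 98 F2 B7 BA BA F0 9F 93 94 D7 97.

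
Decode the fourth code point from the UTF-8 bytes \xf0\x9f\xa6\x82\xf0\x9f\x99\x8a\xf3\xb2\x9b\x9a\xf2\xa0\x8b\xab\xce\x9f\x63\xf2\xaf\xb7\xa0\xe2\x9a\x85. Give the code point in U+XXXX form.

Offset 0: leading byte 0xF0 = 11110000 → 4-byte char #1 = F0 9F A6 82.
Offset 4: leading byte 0xF0 = 11110000 → 4-byte char #2 = F0 9F 99 8A.
Offset 8: leading byte 0xF3 = 11110011 → 4-byte char #3 = F3 B2 9B 9A.
Offset 12: leading byte 0xF2 = 11110010 → 4-byte char #4 = F2 A0 8B AB.
Leading byte 0xF2 = 11110010 matches 11110xxx → 4-byte sequence.
Byte 1: 0xF2 = 11110010, payload 010 (3 bits).
Byte 2: 0xA0 = 10100000 (10xxxxxx ✓), payload 100000.
Byte 3: 0x8B = 10001011 (10xxxxxx ✓), payload 001011.
Byte 4: 0xAB = 10101011 (10xxxxxx ✓), payload 101011.
Concatenate: 010100000001011101011 = 0xA02EB (21 bits → U+A02EB).

U+A02EB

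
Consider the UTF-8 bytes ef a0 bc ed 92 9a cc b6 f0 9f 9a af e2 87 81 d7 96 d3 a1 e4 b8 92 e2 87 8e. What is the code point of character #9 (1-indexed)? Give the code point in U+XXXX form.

U+21CE

Offset 0: leading byte 0xEF = 11101111 → 3-byte char #1 = EF A0 BC.
Offset 3: leading byte 0xED = 11101101 → 3-byte char #2 = ED 92 9A.
Offset 6: leading byte 0xCC = 11001100 → 2-byte char #3 = CC B6.
Offset 8: leading byte 0xF0 = 11110000 → 4-byte char #4 = F0 9F 9A AF.
Offset 12: leading byte 0xE2 = 11100010 → 3-byte char #5 = E2 87 81.
Offset 15: leading byte 0xD7 = 11010111 → 2-byte char #6 = D7 96.
Offset 17: leading byte 0xD3 = 11010011 → 2-byte char #7 = D3 A1.
Offset 19: leading byte 0xE4 = 11100100 → 3-byte char #8 = E4 B8 92.
Offset 22: leading byte 0xE2 = 11100010 → 3-byte char #9 = E2 87 8E.
Leading byte 0xE2 = 11100010 matches 1110xxxx → 3-byte sequence.
Byte 1: 0xE2 = 11100010, payload 0010 (4 bits).
Byte 2: 0x87 = 10000111 (10xxxxxx ✓), payload 000111.
Byte 3: 0x8E = 10001110 (10xxxxxx ✓), payload 001110.
Concatenate: 0010000111001110 = 0x21CE (16 bits → U+21CE).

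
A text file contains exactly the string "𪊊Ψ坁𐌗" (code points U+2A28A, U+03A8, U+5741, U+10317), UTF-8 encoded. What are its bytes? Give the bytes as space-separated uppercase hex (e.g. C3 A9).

U+2A28A: 4-byte form → F0 AA 8A 8A.
U+03A8: 2-byte form → CE A8.
U+5741: 3-byte form → E5 9D 81.
U+10317: 4-byte form → F0 90 8C 97.
Concatenated (13 bytes): F0 AA 8A 8A CE A8 E5 9D 81 F0 90 8C 97.

F0 AA 8A 8A CE A8 E5 9D 81 F0 90 8C 97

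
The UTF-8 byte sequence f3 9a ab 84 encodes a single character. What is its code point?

Leading byte 0xF3 = 11110011 matches 11110xxx → 4-byte sequence.
Byte 1: 0xF3 = 11110011, payload 011 (3 bits).
Byte 2: 0x9A = 10011010 (10xxxxxx ✓), payload 011010.
Byte 3: 0xAB = 10101011 (10xxxxxx ✓), payload 101011.
Byte 4: 0x84 = 10000100 (10xxxxxx ✓), payload 000100.
Concatenate: 011011010101011000100 = 0xDAAC4 (21 bits → U+DAAC4).

U+DAAC4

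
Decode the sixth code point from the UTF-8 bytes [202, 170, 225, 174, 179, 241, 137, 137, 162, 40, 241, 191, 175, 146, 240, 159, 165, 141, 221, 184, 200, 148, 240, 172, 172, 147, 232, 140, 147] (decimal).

U+1F94D

Offset 0: leading byte 0xCA = 11001010 → 2-byte char #1 = CA AA.
Offset 2: leading byte 0xE1 = 11100001 → 3-byte char #2 = E1 AE B3.
Offset 5: leading byte 0xF1 = 11110001 → 4-byte char #3 = F1 89 89 A2.
Offset 9: leading byte 0x28 = 00101000 → 1-byte char #4 = 28.
Offset 10: leading byte 0xF1 = 11110001 → 4-byte char #5 = F1 BF AF 92.
Offset 14: leading byte 0xF0 = 11110000 → 4-byte char #6 = F0 9F A5 8D.
Leading byte 0xF0 = 11110000 matches 11110xxx → 4-byte sequence.
Byte 1: 0xF0 = 11110000, payload 000 (3 bits).
Byte 2: 0x9F = 10011111 (10xxxxxx ✓), payload 011111.
Byte 3: 0xA5 = 10100101 (10xxxxxx ✓), payload 100101.
Byte 4: 0x8D = 10001101 (10xxxxxx ✓), payload 001101.
Concatenate: 000011111100101001101 = 0x1F94D (21 bits → U+1F94D).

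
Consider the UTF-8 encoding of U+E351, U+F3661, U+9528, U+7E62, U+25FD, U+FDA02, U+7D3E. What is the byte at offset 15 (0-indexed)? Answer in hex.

U+E351 → 3-byte form EE 8D 91 at offsets 0–2.
U+F3661 → 4-byte form F3 B3 99 A1 at offsets 3–6.
U+9528 → 3-byte form E9 94 A8 at offsets 7–9.
U+7E62 → 3-byte form E7 B9 A2 at offsets 10–12.
U+25FD → 3-byte form E2 97 BD at offsets 13–15.
Offset 15 falls in char 5's range; it's byte 3 of E2 97 BD = 0xBD.

0xBD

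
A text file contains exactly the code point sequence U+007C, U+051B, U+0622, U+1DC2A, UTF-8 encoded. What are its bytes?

7C D4 9B D8 A2 F0 9D B0 AA

U+007C: 1-byte form → 7C.
U+051B: 2-byte form → D4 9B.
U+0622: 2-byte form → D8 A2.
U+1DC2A: 4-byte form → F0 9D B0 AA.
Concatenated (9 bytes): 7C D4 9B D8 A2 F0 9D B0 AA.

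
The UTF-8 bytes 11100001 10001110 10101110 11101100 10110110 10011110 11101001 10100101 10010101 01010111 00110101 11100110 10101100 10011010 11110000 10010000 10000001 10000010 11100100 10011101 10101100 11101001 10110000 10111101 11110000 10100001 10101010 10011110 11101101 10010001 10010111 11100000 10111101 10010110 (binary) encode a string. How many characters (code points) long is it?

Byte at offset 0: 0xE1 = 11100001 → 3-byte char (#1). Advance 3.
Byte at offset 3: 0xEC = 11101100 → 3-byte char (#2). Advance 3.
Byte at offset 6: 0xE9 = 11101001 → 3-byte char (#3). Advance 3.
Byte at offset 9: 0x57 = 01010111 → 1-byte char (#4). Advance 1.
Byte at offset 10: 0x35 = 00110101 → 1-byte char (#5). Advance 1.
Byte at offset 11: 0xE6 = 11100110 → 3-byte char (#6). Advance 3.
Byte at offset 14: 0xF0 = 11110000 → 4-byte char (#7). Advance 4.
Byte at offset 18: 0xE4 = 11100100 → 3-byte char (#8). Advance 3.
Byte at offset 21: 0xE9 = 11101001 → 3-byte char (#9). Advance 3.
Byte at offset 24: 0xF0 = 11110000 → 4-byte char (#10). Advance 4.
Byte at offset 28: 0xED = 11101101 → 3-byte char (#11). Advance 3.
Byte at offset 31: 0xE0 = 11100000 → 3-byte char (#12). Advance 3.
Reached end at offset 34 after 12 code points.

12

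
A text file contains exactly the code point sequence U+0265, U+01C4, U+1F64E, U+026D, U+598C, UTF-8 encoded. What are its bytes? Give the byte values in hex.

U+0265: 2-byte form → C9 A5.
U+01C4: 2-byte form → C7 84.
U+1F64E: 4-byte form → F0 9F 99 8E.
U+026D: 2-byte form → C9 AD.
U+598C: 3-byte form → E5 A6 8C.
Concatenated (13 bytes): C9 A5 C7 84 F0 9F 99 8E C9 AD E5 A6 8C.

C9 A5 C7 84 F0 9F 99 8E C9 AD E5 A6 8C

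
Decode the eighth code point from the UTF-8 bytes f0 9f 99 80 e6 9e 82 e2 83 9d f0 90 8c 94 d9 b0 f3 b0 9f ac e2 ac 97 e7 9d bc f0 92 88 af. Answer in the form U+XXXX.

U+777C

Offset 0: leading byte 0xF0 = 11110000 → 4-byte char #1 = F0 9F 99 80.
Offset 4: leading byte 0xE6 = 11100110 → 3-byte char #2 = E6 9E 82.
Offset 7: leading byte 0xE2 = 11100010 → 3-byte char #3 = E2 83 9D.
Offset 10: leading byte 0xF0 = 11110000 → 4-byte char #4 = F0 90 8C 94.
Offset 14: leading byte 0xD9 = 11011001 → 2-byte char #5 = D9 B0.
Offset 16: leading byte 0xF3 = 11110011 → 4-byte char #6 = F3 B0 9F AC.
Offset 20: leading byte 0xE2 = 11100010 → 3-byte char #7 = E2 AC 97.
Offset 23: leading byte 0xE7 = 11100111 → 3-byte char #8 = E7 9D BC.
Leading byte 0xE7 = 11100111 matches 1110xxxx → 3-byte sequence.
Byte 1: 0xE7 = 11100111, payload 0111 (4 bits).
Byte 2: 0x9D = 10011101 (10xxxxxx ✓), payload 011101.
Byte 3: 0xBC = 10111100 (10xxxxxx ✓), payload 111100.
Concatenate: 0111011101111100 = 0x777C (16 bits → U+777C).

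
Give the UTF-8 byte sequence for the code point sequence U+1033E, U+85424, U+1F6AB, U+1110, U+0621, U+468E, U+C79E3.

U+1033E: 4-byte form → F0 90 8C BE.
U+85424: 4-byte form → F2 85 90 A4.
U+1F6AB: 4-byte form → F0 9F 9A AB.
U+1110: 3-byte form → E1 84 90.
U+0621: 2-byte form → D8 A1.
U+468E: 3-byte form → E4 9A 8E.
U+C79E3: 4-byte form → F3 87 A7 A3.
Concatenated (24 bytes): F0 90 8C BE F2 85 90 A4 F0 9F 9A AB E1 84 90 D8 A1 E4 9A 8E F3 87 A7 A3.

F0 90 8C BE F2 85 90 A4 F0 9F 9A AB E1 84 90 D8 A1 E4 9A 8E F3 87 A7 A3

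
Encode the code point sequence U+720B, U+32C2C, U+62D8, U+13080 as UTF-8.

U+720B: 3-byte form → E7 88 8B.
U+32C2C: 4-byte form → F0 B2 B0 AC.
U+62D8: 3-byte form → E6 8B 98.
U+13080: 4-byte form → F0 93 82 80.
Concatenated (14 bytes): E7 88 8B F0 B2 B0 AC E6 8B 98 F0 93 82 80.

E7 88 8B F0 B2 B0 AC E6 8B 98 F0 93 82 80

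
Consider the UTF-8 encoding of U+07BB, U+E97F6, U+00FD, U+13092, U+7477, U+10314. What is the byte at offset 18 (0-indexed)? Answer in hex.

U+07BB → 2-byte form DE BB at offsets 0–1.
U+E97F6 → 4-byte form F3 A9 9F B6 at offsets 2–5.
U+00FD → 2-byte form C3 BD at offsets 6–7.
U+13092 → 4-byte form F0 93 82 92 at offsets 8–11.
U+7477 → 3-byte form E7 91 B7 at offsets 12–14.
U+10314 → 4-byte form F0 90 8C 94 at offsets 15–18.
Offset 18 falls in char 6's range; it's byte 4 of F0 90 8C 94 = 0x94.

0x94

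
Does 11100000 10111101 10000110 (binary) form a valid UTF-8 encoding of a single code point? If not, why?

valid

Leading byte 0xE0 = 11100000 → 3-byte form.
Continuation bytes 0xBD=10111101, 0x86=10000110 all match 10xxxxxx.
Decoded value 0xF46 is ≥ 0x800 (shortest form) and not a surrogate.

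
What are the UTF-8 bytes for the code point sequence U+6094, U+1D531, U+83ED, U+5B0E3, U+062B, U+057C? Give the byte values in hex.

E6 82 94 F0 9D 94 B1 E8 8F AD F1 9B 83 A3 D8 AB D5 BC

U+6094: 3-byte form → E6 82 94.
U+1D531: 4-byte form → F0 9D 94 B1.
U+83ED: 3-byte form → E8 8F AD.
U+5B0E3: 4-byte form → F1 9B 83 A3.
U+062B: 2-byte form → D8 AB.
U+057C: 2-byte form → D5 BC.
Concatenated (18 bytes): E6 82 94 F0 9D 94 B1 E8 8F AD F1 9B 83 A3 D8 AB D5 BC.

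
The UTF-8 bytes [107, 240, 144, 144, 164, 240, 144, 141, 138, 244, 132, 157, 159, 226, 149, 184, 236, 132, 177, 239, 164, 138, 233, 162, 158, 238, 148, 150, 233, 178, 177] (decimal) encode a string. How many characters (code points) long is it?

10

Byte at offset 0: 0x6B = 01101011 → 1-byte char (#1). Advance 1.
Byte at offset 1: 0xF0 = 11110000 → 4-byte char (#2). Advance 4.
Byte at offset 5: 0xF0 = 11110000 → 4-byte char (#3). Advance 4.
Byte at offset 9: 0xF4 = 11110100 → 4-byte char (#4). Advance 4.
Byte at offset 13: 0xE2 = 11100010 → 3-byte char (#5). Advance 3.
Byte at offset 16: 0xEC = 11101100 → 3-byte char (#6). Advance 3.
Byte at offset 19: 0xEF = 11101111 → 3-byte char (#7). Advance 3.
Byte at offset 22: 0xE9 = 11101001 → 3-byte char (#8). Advance 3.
Byte at offset 25: 0xEE = 11101110 → 3-byte char (#9). Advance 3.
Byte at offset 28: 0xE9 = 11101001 → 3-byte char (#10). Advance 3.
Reached end at offset 31 after 10 code points.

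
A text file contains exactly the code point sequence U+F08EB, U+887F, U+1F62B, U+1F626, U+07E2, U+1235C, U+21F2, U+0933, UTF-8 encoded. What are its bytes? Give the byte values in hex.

U+F08EB: 4-byte form → F3 B0 A3 AB.
U+887F: 3-byte form → E8 A1 BF.
U+1F62B: 4-byte form → F0 9F 98 AB.
U+1F626: 4-byte form → F0 9F 98 A6.
U+07E2: 2-byte form → DF A2.
U+1235C: 4-byte form → F0 92 8D 9C.
U+21F2: 3-byte form → E2 87 B2.
U+0933: 3-byte form → E0 A4 B3.
Concatenated (27 bytes): F3 B0 A3 AB E8 A1 BF F0 9F 98 AB F0 9F 98 A6 DF A2 F0 92 8D 9C E2 87 B2 E0 A4 B3.

F3 B0 A3 AB E8 A1 BF F0 9F 98 AB F0 9F 98 A6 DF A2 F0 92 8D 9C E2 87 B2 E0 A4 B3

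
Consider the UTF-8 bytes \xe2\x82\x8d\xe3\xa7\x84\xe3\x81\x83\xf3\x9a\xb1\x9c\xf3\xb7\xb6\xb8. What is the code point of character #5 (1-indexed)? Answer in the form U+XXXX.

U+F7DB8

Offset 0: leading byte 0xE2 = 11100010 → 3-byte char #1 = E2 82 8D.
Offset 3: leading byte 0xE3 = 11100011 → 3-byte char #2 = E3 A7 84.
Offset 6: leading byte 0xE3 = 11100011 → 3-byte char #3 = E3 81 83.
Offset 9: leading byte 0xF3 = 11110011 → 4-byte char #4 = F3 9A B1 9C.
Offset 13: leading byte 0xF3 = 11110011 → 4-byte char #5 = F3 B7 B6 B8.
Leading byte 0xF3 = 11110011 matches 11110xxx → 4-byte sequence.
Byte 1: 0xF3 = 11110011, payload 011 (3 bits).
Byte 2: 0xB7 = 10110111 (10xxxxxx ✓), payload 110111.
Byte 3: 0xB6 = 10110110 (10xxxxxx ✓), payload 110110.
Byte 4: 0xB8 = 10111000 (10xxxxxx ✓), payload 111000.
Concatenate: 011110111110110111000 = 0xF7DB8 (21 bits → U+F7DB8).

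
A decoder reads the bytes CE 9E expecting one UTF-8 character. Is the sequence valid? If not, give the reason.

valid

Leading byte 0xCE = 11001110 → 2-byte form.
Continuation bytes 0x9E=10011110 all match 10xxxxxx.
Decoded value 0x39E is ≥ 0x80 (shortest form) and not a surrogate.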